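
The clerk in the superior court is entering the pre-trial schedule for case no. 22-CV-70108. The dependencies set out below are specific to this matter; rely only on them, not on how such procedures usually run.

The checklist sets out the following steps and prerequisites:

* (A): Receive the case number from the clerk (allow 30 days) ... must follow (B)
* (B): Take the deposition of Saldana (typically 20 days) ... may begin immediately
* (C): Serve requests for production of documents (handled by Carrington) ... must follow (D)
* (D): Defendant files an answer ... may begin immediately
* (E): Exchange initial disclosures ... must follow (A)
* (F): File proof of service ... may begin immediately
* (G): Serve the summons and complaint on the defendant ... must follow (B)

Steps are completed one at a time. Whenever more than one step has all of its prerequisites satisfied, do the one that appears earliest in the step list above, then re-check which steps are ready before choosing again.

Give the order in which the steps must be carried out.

(B), (D) and (F) have no prerequisites; (B) is listed earlier, so (B) is first.
(A), (D), (F) and (G) are all available; (A) is listed earlier → (A).
Now (D), (E), (F) and (G) have their prerequisites met. (D) is listed earlier, so (D) next.
(C), (E), (F) and (G) are all available; (C) is listed earlier → (C).
Now (E), (F) and (G) have their prerequisites met. (E) is listed earlier, so (E) next.
Now (F) and (G) have their prerequisites met. (F) is listed earlier, so (F) next.
Next only (G) has its prerequisites met → (G).

(B) → (A) → (D) → (C) → (E) → (F) → (G)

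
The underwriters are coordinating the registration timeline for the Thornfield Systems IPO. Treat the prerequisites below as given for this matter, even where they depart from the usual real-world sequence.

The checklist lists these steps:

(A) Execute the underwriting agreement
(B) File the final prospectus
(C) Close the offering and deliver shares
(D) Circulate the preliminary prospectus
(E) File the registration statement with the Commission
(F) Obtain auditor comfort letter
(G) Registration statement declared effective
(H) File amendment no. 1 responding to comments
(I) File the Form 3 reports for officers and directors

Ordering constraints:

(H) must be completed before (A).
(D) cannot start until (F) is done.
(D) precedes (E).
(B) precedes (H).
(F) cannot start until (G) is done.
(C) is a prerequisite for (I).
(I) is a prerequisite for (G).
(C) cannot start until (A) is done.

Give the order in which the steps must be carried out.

(B), (H), (A), (C), (I), (G), (F), (D), (E)

Only (B) has no prerequisites, so it is first.
(H) needed (B), now all done → (H).
(A) needed (H), now all done → (A).
(C) is the only step now ready → (C).
(I) needed (C), now all done → (I).
Next only (G) has its prerequisites met → (G).
That leaves (F) as the only ready step → (F).
(D) is the only step now ready → (D).
(E) needed (D), now all done → (E).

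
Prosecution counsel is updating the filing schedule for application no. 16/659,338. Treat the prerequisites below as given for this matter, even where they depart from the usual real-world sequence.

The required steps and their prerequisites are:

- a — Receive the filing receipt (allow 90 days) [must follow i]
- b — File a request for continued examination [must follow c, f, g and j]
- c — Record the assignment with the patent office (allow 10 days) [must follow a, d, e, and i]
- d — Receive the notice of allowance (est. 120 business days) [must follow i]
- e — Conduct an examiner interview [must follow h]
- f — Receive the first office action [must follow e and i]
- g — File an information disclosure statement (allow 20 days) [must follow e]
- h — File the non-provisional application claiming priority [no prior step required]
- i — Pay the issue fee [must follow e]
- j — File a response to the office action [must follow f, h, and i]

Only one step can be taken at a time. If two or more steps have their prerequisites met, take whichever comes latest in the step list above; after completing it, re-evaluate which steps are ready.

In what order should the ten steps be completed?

h e i g f j d a c b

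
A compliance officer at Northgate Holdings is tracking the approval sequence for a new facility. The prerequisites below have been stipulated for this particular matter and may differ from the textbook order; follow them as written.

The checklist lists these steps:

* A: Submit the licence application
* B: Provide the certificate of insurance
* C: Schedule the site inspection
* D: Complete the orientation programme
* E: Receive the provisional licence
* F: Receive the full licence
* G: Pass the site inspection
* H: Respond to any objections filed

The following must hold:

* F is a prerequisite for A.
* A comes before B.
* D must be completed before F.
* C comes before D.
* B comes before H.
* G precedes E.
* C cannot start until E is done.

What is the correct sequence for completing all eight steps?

G, E, C, D, F, A, B, H

G has no prerequisites → G first.
E is the only step now ready → E.
C needed E, now all done → C.
Next only D has its prerequisites met → D.
Next only F has its prerequisites met → F.
That leaves A as the only ready step → A.
B is the only step now ready → B.
H needed B, now all done → H.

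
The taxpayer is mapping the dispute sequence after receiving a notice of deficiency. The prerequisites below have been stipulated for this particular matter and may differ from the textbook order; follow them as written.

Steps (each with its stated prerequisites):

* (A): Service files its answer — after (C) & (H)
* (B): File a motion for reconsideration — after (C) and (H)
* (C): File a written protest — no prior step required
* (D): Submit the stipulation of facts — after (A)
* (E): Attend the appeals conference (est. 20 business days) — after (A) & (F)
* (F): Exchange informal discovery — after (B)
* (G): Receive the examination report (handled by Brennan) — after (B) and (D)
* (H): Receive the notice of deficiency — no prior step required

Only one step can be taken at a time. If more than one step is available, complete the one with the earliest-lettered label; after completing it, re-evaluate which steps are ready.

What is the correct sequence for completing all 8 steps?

(C) (H) (A) (B) (D) (F) (E) (G)

Nothing is required for (C) and (H). (C) has the earlier label → (C) first.
Next only (H) has its prerequisites met → (H).
Now (A) and (B) have their prerequisites met. (A) has the earlier label, so (A) next.
Now (B) and (D) have their prerequisites met. (B) has the earlier label, so (B) next.
(F) now also ready, so the ready set is {(D), (F)}; (D) has the earlier label → (D).
(G) now also ready, so the ready set is {(F), (G)}; (F) has the earlier label → (F).
Ready: (E) and (G). (E) has the earlier label → (E).
(G) needed (B) and (D), now all done → (G).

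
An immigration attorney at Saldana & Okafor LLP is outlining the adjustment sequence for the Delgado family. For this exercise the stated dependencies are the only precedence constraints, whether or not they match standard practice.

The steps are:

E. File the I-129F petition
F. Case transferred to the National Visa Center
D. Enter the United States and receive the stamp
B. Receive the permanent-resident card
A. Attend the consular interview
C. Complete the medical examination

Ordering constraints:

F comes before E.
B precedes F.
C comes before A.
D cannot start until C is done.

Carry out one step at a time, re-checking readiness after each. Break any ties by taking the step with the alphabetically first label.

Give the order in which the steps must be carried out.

B, C, A, D, F, E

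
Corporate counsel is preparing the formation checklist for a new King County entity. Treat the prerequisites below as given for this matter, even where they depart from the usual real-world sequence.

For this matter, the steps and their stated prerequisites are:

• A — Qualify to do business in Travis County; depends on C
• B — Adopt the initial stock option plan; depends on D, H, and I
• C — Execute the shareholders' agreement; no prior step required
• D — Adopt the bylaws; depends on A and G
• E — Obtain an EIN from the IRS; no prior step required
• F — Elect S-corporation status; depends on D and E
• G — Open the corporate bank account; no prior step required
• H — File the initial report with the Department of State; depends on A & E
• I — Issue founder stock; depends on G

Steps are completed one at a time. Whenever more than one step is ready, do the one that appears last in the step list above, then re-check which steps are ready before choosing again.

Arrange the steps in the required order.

G → I → E → C → A → H → D → F → B

G, E and C have no prerequisites; G is listed later, so G is first.
Ready: I, E and C. I is listed later → I.
Now E and C have their prerequisites met. E is listed later, so E next.
Next only C has its prerequisites met → C.
A needed C, now all done → A.
H and D are both available; H is listed later → H.
Next only D has its prerequisites met → D.
Now F and B have their prerequisites met. F is listed later, so F next.
B is the only step now ready → B.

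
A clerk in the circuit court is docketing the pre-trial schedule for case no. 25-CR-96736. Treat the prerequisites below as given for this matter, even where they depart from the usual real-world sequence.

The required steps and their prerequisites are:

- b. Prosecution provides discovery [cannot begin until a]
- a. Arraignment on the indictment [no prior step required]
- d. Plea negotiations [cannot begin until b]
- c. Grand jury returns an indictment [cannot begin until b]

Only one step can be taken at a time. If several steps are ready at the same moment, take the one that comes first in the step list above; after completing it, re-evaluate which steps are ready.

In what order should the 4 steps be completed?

Only a has no prerequisites, so it is first.
b needed a, now all done → b.
Now d and c have their prerequisites met. d is listed earlier, so d next.
Next only c has its prerequisites met → c.

a, b, d, c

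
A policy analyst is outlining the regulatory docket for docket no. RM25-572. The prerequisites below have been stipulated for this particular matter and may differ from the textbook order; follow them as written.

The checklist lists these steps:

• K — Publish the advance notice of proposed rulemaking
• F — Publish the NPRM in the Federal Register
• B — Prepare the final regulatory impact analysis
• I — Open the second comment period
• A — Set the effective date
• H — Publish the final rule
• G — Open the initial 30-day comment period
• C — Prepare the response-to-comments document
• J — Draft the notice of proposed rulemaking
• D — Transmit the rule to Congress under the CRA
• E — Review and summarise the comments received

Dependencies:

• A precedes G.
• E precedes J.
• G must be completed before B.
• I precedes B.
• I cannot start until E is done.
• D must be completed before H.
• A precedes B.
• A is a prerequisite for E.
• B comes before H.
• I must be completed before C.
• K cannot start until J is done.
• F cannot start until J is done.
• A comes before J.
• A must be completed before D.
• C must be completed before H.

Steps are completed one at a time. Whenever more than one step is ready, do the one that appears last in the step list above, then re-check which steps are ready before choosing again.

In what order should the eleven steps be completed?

A is the only step with nothing outstanding, so it goes first.
Ready: E, D and G. E is listed later → E.
D, J, G and I are all available; D is listed later → D.
Now J, G and I have their prerequisites met. J is listed later, so J next.
Ready: G, I, F and K. G is listed later → G.
Now I, F and K have their prerequisites met. I is listed later, so I next.
C and B now also ready, so the ready set is {C, B, F, K}; C is listed later → C.
B, F and K are all available; B is listed later → B.
Now H, F and K have their prerequisites met. H is listed later, so H next.
Now F and K have their prerequisites met. F is listed later, so F next.
Next only K has its prerequisites met → K.

A, E, D, J, G, I, C, B, H, F, K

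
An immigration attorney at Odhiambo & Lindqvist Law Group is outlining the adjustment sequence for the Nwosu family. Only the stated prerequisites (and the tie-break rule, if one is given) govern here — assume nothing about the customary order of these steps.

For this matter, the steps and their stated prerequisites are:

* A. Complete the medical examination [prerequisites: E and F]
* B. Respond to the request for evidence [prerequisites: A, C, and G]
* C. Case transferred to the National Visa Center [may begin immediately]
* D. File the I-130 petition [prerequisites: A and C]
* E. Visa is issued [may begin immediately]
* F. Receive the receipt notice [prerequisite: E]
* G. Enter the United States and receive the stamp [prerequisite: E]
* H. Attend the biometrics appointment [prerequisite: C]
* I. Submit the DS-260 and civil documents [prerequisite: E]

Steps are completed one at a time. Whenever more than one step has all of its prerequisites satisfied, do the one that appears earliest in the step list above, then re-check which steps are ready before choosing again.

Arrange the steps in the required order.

C E F A D G B H I

Nothing is required for C and E. C is listed earlier → C first.
E and H are both available; E is listed earlier → E.
F, G, H and I are all available; F is listed earlier → F.
A now also ready, so the ready set is {A, G, H, I}; A is listed earlier → A.
D now also ready, so the ready set is {D, G, H, I}; D is listed earlier → D.
Ready: G, H and I. G is listed earlier → G.
B, H and I are all available; B is listed earlier → B.
H and I are both available; H is listed earlier → H.
Next only I has its prerequisites met → I.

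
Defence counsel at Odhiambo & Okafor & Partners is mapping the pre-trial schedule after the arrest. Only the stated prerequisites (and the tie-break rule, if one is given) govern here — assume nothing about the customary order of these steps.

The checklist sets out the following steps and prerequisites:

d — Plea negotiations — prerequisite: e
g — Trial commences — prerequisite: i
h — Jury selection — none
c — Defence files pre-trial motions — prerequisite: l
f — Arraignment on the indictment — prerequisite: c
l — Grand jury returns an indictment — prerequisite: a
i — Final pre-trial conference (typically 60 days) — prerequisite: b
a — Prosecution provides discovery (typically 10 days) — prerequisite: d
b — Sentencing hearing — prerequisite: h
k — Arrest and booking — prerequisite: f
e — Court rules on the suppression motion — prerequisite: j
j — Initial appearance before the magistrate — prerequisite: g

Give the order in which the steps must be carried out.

h is the only step with nothing outstanding, so it goes first.
b needed h, now all done → b.
i needed b, now all done → i.
g needed i, now all done → g.
j is the only step now ready → j.
e needed j, now all done → e.
d needed e, now all done → d.
a is the only step now ready → a.
l needed a, now all done → l.
That leaves c as the only ready step → c.
f needed c, now all done → f.
That leaves k as the only ready step → k.

h, b, i, g, j, e, d, a, l, c, f, k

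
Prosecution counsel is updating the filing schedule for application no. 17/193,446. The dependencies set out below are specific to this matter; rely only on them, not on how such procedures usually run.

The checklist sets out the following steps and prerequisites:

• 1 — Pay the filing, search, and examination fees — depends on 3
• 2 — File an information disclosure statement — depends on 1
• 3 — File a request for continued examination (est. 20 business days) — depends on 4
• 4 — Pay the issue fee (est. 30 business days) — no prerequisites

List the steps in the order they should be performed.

Only 4 has no prerequisites, so it is first.
3 needed 4, now all done → 3.
1 needed 3, now all done → 1.
Next only 2 has its prerequisites met → 2.

4 → 3 → 1 → 2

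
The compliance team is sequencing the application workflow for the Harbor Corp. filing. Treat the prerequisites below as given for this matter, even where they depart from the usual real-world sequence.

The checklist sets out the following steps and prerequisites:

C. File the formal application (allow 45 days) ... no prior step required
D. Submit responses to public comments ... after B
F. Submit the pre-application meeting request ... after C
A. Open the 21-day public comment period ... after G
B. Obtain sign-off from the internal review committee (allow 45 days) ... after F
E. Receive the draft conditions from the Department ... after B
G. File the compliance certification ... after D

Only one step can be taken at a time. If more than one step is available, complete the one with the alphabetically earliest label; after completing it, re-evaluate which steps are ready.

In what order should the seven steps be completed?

C, F, B, D, E, G, A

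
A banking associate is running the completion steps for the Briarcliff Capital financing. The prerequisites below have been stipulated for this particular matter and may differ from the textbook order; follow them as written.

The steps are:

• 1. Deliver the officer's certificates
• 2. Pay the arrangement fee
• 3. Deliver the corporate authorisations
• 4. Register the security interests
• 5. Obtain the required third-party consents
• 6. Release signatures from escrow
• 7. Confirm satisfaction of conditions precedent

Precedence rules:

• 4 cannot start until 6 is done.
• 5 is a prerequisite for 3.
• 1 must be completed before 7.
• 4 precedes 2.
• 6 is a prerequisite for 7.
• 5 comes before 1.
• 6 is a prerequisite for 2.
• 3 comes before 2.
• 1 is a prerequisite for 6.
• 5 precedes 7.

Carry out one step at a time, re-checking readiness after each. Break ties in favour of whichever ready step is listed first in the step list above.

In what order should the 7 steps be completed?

5 has no prerequisites → 5 first.
1 and 3 are both available; 1 is listed earlier → 1.
Now 3 and 6 have their prerequisites met. 3 is listed earlier, so 3 next.
That leaves 6 as the only ready step → 6.
Ready: 4 and 7. 4 is listed earlier → 4.
2 now also ready, so the ready set is {2, 7}; 2 is listed earlier → 2.
Next only 7 has its prerequisites met → 7.

5 1 3 6 4 2 7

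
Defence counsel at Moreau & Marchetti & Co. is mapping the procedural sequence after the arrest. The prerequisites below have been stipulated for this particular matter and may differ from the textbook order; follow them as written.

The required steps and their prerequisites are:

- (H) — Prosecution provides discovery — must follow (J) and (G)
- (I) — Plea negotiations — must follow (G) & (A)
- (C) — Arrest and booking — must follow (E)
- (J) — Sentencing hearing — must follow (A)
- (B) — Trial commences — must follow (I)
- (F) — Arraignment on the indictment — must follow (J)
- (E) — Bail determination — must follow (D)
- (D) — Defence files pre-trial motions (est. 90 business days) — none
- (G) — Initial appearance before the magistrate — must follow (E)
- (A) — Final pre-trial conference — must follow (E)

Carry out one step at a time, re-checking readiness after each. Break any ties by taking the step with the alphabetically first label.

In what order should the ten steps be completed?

(D) is the only step with nothing outstanding, so it goes first.
(E) needed (D), now all done → (E).
(A), (C) and (G) are all available; (A) has the earlier label → (A).
Now (C), (G) and (J) have their prerequisites met. (C) has the earlier label, so (C) next.
Ready: (G) and (J). (G) has the earlier label → (G).
Ready: (I) and (J). (I) has the earlier label → (I).
(B) now also ready, so the ready set is {(B), (J)}; (B) has the earlier label → (B).
That leaves (J) as the only ready step → (J).
Ready: (F) and (H). (F) has the earlier label → (F).
That leaves (H) as the only ready step → (H).

(D), (E), (A), (C), (G), (I), (B), (J), (F), (H)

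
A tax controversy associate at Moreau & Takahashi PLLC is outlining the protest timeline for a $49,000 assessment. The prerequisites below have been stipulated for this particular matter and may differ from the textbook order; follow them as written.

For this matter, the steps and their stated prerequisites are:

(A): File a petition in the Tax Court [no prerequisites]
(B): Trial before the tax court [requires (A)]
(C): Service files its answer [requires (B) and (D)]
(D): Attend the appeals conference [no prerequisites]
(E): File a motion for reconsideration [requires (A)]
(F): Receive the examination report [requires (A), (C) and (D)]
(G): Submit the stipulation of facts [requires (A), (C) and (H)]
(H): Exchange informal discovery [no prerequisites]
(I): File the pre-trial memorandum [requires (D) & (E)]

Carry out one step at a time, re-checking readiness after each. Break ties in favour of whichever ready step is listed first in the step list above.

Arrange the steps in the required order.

(A), (B), (D), (C), (E), (F), (H), (G), (I)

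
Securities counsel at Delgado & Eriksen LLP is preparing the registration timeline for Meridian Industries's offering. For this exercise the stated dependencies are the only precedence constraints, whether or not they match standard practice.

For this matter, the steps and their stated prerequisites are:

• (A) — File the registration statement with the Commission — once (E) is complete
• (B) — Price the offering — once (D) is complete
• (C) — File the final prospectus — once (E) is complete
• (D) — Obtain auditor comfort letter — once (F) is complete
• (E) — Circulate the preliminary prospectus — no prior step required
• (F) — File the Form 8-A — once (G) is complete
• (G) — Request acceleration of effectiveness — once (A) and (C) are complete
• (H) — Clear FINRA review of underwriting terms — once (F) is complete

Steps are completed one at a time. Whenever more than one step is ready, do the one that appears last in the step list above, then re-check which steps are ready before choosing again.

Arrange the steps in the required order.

(E) has no prerequisites → (E) first.
Ready: (C) and (A). (C) is listed later → (C).
That leaves (A) as the only ready step → (A).
That leaves (G) as the only ready step → (G).
(F) needed (G), now all done → (F).
Now (H) and (D) have their prerequisites met. (H) is listed later, so (H) next.
That leaves (D) as the only ready step → (D).
That leaves (B) as the only ready step → (B).

(E), (C), (A), (G), (F), (H), (D), (B)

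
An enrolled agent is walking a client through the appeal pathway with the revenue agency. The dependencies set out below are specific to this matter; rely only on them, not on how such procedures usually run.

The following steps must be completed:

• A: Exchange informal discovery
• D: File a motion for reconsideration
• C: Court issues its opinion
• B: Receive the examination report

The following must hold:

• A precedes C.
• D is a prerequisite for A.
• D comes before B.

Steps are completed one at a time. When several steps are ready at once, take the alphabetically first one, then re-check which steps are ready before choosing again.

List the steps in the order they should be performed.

D, A, B, C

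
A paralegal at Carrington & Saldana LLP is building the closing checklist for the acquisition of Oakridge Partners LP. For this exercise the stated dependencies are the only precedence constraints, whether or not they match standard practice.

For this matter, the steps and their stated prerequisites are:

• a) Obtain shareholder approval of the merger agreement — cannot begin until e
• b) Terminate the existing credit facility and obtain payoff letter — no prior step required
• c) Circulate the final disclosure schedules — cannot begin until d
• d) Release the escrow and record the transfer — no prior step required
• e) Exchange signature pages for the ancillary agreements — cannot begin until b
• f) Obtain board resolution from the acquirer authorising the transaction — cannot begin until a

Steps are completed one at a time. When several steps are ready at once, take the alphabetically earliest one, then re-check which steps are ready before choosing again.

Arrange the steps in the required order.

Nothing is required for b and d. b has the earlier label → b first.
d and e are both available; d has the earlier label → d.
c now also ready, so the ready set is {c, e}; c has the earlier label → c.
e needed b, now all done → e.
a needed e, now all done → a.
f needed a, now all done → f.

b → d → c → e → a → f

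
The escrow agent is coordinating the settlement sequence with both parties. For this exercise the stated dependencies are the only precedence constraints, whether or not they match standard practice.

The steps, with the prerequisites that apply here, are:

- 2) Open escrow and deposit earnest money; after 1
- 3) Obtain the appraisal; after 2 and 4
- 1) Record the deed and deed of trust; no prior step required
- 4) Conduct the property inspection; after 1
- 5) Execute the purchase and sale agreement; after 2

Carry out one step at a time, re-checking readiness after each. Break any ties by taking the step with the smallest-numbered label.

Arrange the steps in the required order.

1 2 4 3 5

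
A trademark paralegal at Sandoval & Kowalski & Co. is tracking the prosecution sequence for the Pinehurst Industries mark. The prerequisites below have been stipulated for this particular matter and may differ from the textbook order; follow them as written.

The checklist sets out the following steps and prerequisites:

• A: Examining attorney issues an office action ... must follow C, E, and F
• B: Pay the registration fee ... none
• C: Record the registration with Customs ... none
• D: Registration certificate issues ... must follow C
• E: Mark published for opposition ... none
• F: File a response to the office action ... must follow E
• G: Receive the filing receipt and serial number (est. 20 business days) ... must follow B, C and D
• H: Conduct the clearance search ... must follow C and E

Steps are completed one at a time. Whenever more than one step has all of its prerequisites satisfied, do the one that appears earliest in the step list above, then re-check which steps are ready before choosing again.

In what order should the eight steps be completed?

B → C → D → E → F → A → G → H

Nothing is required for B, C and E. B is listed earlier → B first.
Now C and E have their prerequisites met. C is listed earlier, so C next.
Now D and E have their prerequisites met. D is listed earlier, so D next.
Ready: E and G. E is listed earlier → E.
Ready: F, G and H. F is listed earlier → F.
Now A, G and H have their prerequisites met. A is listed earlier, so A next.
G and H are both available; G is listed earlier → G.
H needed C and E, now all done → H.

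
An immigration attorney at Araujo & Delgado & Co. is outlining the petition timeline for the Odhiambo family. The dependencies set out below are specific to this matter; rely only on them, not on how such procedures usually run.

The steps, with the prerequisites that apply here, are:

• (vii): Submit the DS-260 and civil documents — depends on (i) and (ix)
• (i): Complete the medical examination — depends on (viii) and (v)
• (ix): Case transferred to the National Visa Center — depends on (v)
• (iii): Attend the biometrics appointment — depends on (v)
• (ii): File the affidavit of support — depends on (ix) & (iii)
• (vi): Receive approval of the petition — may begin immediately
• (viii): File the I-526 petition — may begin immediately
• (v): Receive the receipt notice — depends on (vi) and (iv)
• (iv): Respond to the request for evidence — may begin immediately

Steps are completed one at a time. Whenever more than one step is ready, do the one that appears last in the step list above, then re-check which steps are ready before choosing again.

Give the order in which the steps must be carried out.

(iv), (viii) and (vi) have no prerequisites; (iv) is listed later, so (iv) is first.
(viii) and (vi) are both available; (viii) is listed later → (viii).
That leaves (vi) as the only ready step → (vi).
(v) needed (iv) and (vi), now all done → (v).
(iii), (ix) and (i) are all available; (iii) is listed later → (iii).
Ready: (ix) and (i). (ix) is listed later → (ix).
Now (ii) and (i) have their prerequisites met. (ii) is listed later, so (ii) next.
(i) needed (v) and (viii), now all done → (i).
(vii) is the only step now ready → (vii).

(iv) → (viii) → (vi) → (v) → (iii) → (ix) → (ii) → (i) → (vii)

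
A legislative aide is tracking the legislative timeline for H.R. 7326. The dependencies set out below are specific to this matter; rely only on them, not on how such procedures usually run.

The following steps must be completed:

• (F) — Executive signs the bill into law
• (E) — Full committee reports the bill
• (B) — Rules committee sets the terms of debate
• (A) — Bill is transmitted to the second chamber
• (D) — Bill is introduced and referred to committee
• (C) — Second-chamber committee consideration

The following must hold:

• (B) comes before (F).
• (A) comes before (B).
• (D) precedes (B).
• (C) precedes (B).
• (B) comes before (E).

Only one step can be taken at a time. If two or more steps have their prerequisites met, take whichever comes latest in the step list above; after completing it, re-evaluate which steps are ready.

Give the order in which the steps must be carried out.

Nothing is required for (C), (D) and (A). (C) is listed later → (C) first.
Now (D) and (A) have their prerequisites met. (D) is listed later, so (D) next.
Next only (A) has its prerequisites met → (A).
(B) needed (C), (D) and (A), now all done → (B).
Ready: (E) and (F). (E) is listed later → (E).
That leaves (F) as the only ready step → (F).

(C), (D), (A), (B), (E), (F)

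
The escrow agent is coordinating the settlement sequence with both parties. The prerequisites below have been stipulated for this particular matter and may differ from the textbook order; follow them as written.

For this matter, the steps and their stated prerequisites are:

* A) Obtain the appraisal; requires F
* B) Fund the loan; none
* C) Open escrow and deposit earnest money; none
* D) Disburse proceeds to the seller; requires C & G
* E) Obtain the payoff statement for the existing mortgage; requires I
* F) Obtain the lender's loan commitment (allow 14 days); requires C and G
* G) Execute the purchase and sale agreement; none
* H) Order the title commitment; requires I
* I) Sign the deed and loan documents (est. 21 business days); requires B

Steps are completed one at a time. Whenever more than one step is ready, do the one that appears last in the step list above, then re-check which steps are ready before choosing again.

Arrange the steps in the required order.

G, C and B have no prerequisites; G is listed later, so G is first.
Ready: C and B. C is listed later → C.
F, D and B are all available; F is listed later → F.
A now also ready, so the ready set is {D, B, A}; D is listed later → D.
Ready: B and A. B is listed later → B.
I now also ready, so the ready set is {I, A}; I is listed later → I.
H and E now also ready, so the ready set is {H, E, A}; H is listed later → H.
Now E and A have their prerequisites met. E is listed later, so E next.
A is the only step now ready → A.

G, C, F, D, B, I, H, E, A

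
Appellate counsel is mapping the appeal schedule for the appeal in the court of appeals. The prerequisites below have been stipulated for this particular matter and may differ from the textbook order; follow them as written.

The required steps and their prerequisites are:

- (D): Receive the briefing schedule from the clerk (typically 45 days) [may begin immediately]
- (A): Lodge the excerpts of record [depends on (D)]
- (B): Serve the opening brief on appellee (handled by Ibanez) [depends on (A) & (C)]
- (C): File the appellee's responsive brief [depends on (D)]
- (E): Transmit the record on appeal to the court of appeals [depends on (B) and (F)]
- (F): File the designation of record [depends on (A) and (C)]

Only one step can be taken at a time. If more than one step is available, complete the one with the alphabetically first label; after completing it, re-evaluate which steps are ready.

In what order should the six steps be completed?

(D) is the only step with nothing outstanding, so it goes first.
Ready: (A) and (C). (A) has the earlier label → (A).
(C) needed (D), now all done → (C).
Ready: (B) and (F). (B) has the earlier label → (B).
That leaves (F) as the only ready step → (F).
(E) needed (B) and (F), now all done → (E).

(D) → (A) → (C) → (B) → (F) → (E)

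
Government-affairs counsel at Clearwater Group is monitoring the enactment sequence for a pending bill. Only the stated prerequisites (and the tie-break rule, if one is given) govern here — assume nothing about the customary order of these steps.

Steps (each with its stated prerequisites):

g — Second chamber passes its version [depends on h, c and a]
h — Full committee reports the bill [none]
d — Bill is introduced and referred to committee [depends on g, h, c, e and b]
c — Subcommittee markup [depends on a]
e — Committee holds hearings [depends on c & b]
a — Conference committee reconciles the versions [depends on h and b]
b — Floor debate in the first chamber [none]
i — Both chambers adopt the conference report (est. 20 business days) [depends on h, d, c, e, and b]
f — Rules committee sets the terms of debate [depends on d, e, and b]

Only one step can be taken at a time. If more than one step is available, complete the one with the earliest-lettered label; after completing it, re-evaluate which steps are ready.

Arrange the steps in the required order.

b, h, a, c, e, g, d, f, i

Nothing is required for b and h. b has the earlier label → b first.
h is the only step now ready → h.
That leaves a as the only ready step → a.
c needed a, now all done → c.
Ready: e and g. e has the earlier label → e.
g is the only step now ready → g.
d needed b, c, e, g and h, now all done → d.
f and i are both available; f has the earlier label → f.
i is the only step now ready → i.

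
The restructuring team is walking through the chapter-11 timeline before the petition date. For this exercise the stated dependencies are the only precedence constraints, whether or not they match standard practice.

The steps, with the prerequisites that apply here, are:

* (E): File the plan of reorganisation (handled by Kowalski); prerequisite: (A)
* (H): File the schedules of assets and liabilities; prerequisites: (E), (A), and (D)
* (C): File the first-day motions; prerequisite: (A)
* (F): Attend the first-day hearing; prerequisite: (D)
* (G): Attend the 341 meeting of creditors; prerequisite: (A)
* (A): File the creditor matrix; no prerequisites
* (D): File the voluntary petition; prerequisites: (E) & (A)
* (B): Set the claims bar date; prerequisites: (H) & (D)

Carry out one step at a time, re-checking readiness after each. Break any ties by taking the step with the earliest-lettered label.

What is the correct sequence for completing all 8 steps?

(A) (C) (E) (D) (F) (G) (H) (B)

Only (A) has no prerequisites, so it is first.
Ready: (C), (E) and (G). (C) has the earlier label → (C).
Now (E) and (G) have their prerequisites met. (E) has the earlier label, so (E) next.
(D) now also ready, so the ready set is {(D), (G)}; (D) has the earlier label → (D).
(F) and (H) now also ready, so the ready set is {(F), (G), (H)}; (F) has the earlier label → (F).
Ready: (G) and (H). (G) has the earlier label → (G).
Next only (H) has its prerequisites met → (H).
(B) is the only step now ready → (B).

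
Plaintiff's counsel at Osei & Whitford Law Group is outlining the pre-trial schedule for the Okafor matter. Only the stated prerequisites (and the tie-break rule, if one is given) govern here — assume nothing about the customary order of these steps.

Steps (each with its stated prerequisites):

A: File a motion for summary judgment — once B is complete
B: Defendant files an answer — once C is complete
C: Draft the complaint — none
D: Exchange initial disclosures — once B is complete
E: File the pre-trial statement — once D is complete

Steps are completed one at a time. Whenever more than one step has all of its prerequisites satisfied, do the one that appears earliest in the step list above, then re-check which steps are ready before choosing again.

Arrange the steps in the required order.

C, B, A, D, E

Only C has no prerequisites, so it is first.
B needed C, now all done → B.
Ready: A and D. A is listed earlier → A.
D needed B, now all done → D.
That leaves E as the only ready step → E.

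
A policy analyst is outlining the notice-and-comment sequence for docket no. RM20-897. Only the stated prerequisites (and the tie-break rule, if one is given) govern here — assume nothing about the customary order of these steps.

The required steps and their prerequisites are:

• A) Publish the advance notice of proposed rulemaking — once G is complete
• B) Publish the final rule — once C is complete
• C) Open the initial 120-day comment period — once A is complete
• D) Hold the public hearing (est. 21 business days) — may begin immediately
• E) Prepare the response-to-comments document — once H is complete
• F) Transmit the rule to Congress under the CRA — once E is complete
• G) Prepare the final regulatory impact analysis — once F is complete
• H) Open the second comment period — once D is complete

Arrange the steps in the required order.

D H E F G A C B

D is the only step with nothing outstanding, so it goes first.
Next only H has its prerequisites met → H.
E needed H, now all done → E.
Next only F has its prerequisites met → F.
G is the only step now ready → G.
A needed G, now all done → A.
C needed A, now all done → C.
That leaves B as the only ready step → B.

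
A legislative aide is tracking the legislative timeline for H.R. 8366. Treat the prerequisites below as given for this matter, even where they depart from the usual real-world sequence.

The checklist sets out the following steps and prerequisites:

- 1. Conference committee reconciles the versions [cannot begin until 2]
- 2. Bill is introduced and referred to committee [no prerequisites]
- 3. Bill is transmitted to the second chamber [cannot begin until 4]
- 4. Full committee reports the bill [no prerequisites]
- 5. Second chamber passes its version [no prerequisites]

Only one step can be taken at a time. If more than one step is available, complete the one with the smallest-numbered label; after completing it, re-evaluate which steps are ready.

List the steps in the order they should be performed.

2 → 1 → 4 → 3 → 5

Nothing is required for 2, 4 and 5. 2 has the earlier label → 2 first.
1 now also ready, so the ready set is {1, 4, 5}; 1 has the earlier label → 1.
Ready: 4 and 5. 4 has the earlier label → 4.
3 and 5 are both available; 3 has the earlier label → 3.
Next only 5 has its prerequisites met → 5.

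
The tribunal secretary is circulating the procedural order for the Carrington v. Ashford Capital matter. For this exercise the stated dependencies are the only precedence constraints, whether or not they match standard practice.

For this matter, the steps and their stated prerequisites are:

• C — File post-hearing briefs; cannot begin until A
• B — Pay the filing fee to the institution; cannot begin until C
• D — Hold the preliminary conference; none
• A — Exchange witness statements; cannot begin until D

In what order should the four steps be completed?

D is the only step with nothing outstanding, so it goes first.
A needed D, now all done → A.
That leaves C as the only ready step → C.
B needed C, now all done → B.

D → A → C → B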